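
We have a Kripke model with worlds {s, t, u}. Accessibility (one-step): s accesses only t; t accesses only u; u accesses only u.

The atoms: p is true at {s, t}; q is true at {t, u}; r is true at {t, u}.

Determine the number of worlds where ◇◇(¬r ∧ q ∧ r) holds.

s: successors {t}; ◇(¬r ∧ q ∧ r) there: t:F. ✗
t: successors {u}; ◇(¬r ∧ q ∧ r) there: u:F. ✗
u: successors {u}; ◇(¬r ∧ q ∧ r) there: u:F. ✗
Satisfying worlds: ∅.

0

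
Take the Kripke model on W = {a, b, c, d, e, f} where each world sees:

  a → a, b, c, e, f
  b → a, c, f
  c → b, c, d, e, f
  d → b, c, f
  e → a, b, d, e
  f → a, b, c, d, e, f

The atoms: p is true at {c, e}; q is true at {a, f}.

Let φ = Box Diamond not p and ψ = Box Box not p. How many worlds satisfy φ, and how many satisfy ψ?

For Box Diamond not p:
a: successors {a, b, c, e, f}; Diamond not p there: a:T, b:T, c:T, e:T, f:T. ✓
b: successors {a, c, f}; Diamond not p there: a:T, c:T, f:T. ✓
c: successors {b, c, d, e, f}; Diamond not p there: b:T, c:T, d:T, e:T, f:T. ✓
d: successors {b, c, f}; Diamond not p there: b:T, c:T, f:T. ✓
e: successors {a, b, d, e}; Diamond not p there: a:T, b:T, d:T, e:T. ✓
f: successors {a, b, c, d, e, f}; Diamond not p there: a:T, b:T, c:T, d:T, e:T, f:T. ✓
— 6 worlds.
For Box Box not p:
a: successors {a, b, c, e, f}; Box not p there: a:F, b:F, c:F, e:F, f:F. ✗
b: successors {a, c, f}; Box not p there: a:F, c:F, f:F. ✗
c: successors {b, c, d, e, f}; Box not p there: b:F, c:F, d:F, e:F, f:F. ✗
d: successors {b, c, f}; Box not p there: b:F, c:F, f:F. ✗
e: successors {a, b, d, e}; Box not p there: a:F, b:F, d:F, e:F. ✗
f: successors {a, b, c, d, e, f}; Box not p there: a:F, b:F, c:F, d:F, e:F, f:F. ✗
— 0 worlds.

6 and 0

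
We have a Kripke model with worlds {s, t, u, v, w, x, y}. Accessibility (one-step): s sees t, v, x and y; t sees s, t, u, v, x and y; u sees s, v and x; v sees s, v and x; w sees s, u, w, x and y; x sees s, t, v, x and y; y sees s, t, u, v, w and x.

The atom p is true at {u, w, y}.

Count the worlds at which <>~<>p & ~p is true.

4

s: <>~<>p is T, ~p is T. ✓
t: <>~<>p is T, ~p is T. ✓
u: <>~<>p is T, ~p is F. ✗
v: <>~<>p is T, ~p is T. ✓
w: <>~<>p is T, ~p is F. ✗
x: <>~<>p is T, ~p is T. ✓
y: <>~<>p is T, ~p is F. ✗
Satisfying worlds: {s, t, v, x}.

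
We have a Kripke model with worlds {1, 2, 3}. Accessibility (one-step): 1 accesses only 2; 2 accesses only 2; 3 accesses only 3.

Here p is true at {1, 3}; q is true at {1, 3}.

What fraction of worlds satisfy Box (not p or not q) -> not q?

1: Box (not p or not q) is T, not q is F. ✗
2: Box (not p or not q) is T, not q is T. ✓
3: Box (not p or not q) is F, not q is F. ✓
That's 2 of 3 worlds, so 2/3.

2/3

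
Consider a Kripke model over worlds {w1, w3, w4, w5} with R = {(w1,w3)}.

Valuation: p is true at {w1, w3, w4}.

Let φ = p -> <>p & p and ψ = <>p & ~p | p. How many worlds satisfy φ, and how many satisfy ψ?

For p -> <>p & p:
w1: p is T, <>p & p is T. ✓
w3: p is T, <>p & p is F. ✗
w4: p is T, <>p & p is F. ✗
w5: p is F, <>p & p is F. ✓
— 2 worlds.
For <>p & ~p | p:
w1: <>p & ~p is F, p is T. ✓
w3: <>p & ~p is F, p is T. ✓
w4: <>p & ~p is F, p is T. ✓
w5: <>p & ~p is F, p is F. ✗
— 3 worlds.

2 and 3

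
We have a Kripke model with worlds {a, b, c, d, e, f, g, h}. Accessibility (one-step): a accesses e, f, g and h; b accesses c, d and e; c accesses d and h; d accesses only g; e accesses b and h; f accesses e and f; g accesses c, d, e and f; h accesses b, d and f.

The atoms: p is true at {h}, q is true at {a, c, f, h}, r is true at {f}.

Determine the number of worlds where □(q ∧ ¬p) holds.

a: successors {e, f, g, h}; q ∧ ¬p there: e:F, f:T, g:F, h:F. ✗
b: successors {c, d, e}; q ∧ ¬p there: c:T, d:F, e:F. ✗
c: successors {d, h}; q ∧ ¬p there: d:F, h:F. ✗
d: successors {g}; q ∧ ¬p there: g:F. ✗
e: successors {b, h}; q ∧ ¬p there: b:F, h:F. ✗
f: successors {e, f}; q ∧ ¬p there: e:F, f:T. ✗
g: successors {c, d, e, f}; q ∧ ¬p there: c:T, d:F, e:F, f:T. ✗
h: successors {b, d, f}; q ∧ ¬p there: b:F, d:F, f:T. ✗
Satisfying worlds: ∅.

0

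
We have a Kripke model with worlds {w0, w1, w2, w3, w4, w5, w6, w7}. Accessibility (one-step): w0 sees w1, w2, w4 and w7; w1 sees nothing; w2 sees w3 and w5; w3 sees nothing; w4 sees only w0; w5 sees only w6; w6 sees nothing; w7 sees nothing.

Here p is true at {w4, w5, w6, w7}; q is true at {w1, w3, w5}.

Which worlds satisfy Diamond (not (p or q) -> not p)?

w0: successors {w1, w2, w4, w7}; not (p or q) -> not p there: w1:T, w2:T, w4:T, w7:T. ✓
w1: no successors, so Diamond (not (p or q) -> not p) fails. ✗
w2: successors {w3, w5}; not (p or q) -> not p there: w3:T, w5:T. ✓
w3: no successors, so Diamond (not (p or q) -> not p) fails. ✗
w4: successors {w0}; not (p or q) -> not p there: w0:T. ✓
w5: successors {w6}; not (p or q) -> not p there: w6:T. ✓
w6: no successors, so Diamond (not (p or q) -> not p) fails. ✗
w7: no successors, so Diamond (not (p or q) -> not p) fails. ✗

{w0, w2, w4, w5}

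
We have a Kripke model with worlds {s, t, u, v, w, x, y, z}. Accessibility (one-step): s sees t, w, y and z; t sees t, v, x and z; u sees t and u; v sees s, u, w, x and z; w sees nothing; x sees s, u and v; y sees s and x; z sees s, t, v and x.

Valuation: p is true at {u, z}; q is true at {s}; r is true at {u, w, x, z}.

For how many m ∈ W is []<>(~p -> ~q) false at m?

2

s: successors {t, w, y, z}; <>(~p -> ~q) there: t:T, w:F, y:T, z:T. ✗
t: successors {t, v, x, z}; <>(~p -> ~q) there: t:T, v:T, x:T, z:T. ✓
u: successors {t, u}; <>(~p -> ~q) there: t:T, u:T. ✓
v: successors {s, u, w, x, z}; <>(~p -> ~q) there: s:T, u:T, w:F, x:T, z:T. ✗
w: no successors, so []<>(~p -> ~q) holds vacuously. ✓
x: successors {s, u, v}; <>(~p -> ~q) there: s:T, u:T, v:T. ✓
y: successors {s, x}; <>(~p -> ~q) there: s:T, x:T. ✓
z: successors {s, t, v, x}; <>(~p -> ~q) there: s:T, t:T, v:T, x:T. ✓
Satisfying worlds: {t, u, w, x, y, z}.
So []<>(~p -> ~q) fails at the other 2 worlds.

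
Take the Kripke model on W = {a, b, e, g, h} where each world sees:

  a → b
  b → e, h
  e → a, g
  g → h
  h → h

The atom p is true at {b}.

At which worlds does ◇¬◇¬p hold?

{e}

a: successors {b}; ¬◇¬p there: b:F. ✗
b: successors {e, h}; ¬◇¬p there: e:F, h:F. ✗
e: successors {a, g}; ¬◇¬p there: a:T, g:F. ✓
g: successors {h}; ¬◇¬p there: h:F. ✗
h: successors {h}; ¬◇¬p there: h:F. ✗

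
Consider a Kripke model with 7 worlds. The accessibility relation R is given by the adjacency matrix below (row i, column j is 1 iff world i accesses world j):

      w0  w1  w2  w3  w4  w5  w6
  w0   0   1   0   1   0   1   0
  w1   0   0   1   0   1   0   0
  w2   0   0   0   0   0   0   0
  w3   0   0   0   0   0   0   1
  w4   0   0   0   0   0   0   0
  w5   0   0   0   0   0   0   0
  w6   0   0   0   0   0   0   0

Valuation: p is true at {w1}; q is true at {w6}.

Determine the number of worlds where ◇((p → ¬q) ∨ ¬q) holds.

3

w0: successors {w1, w3, w5}; (p → ¬q) ∨ ¬q there: w1:T, w3:T, w5:T. ✓
w1: successors {w2, w4}; (p → ¬q) ∨ ¬q there: w2:T, w4:T. ✓
w2: no successors, so ◇((p → ¬q) ∨ ¬q) fails. ✗
w3: successors {w6}; (p → ¬q) ∨ ¬q there: w6:T. ✓
w4: no successors, so ◇((p → ¬q) ∨ ¬q) fails. ✗
w5: no successors, so ◇((p → ¬q) ∨ ¬q) fails. ✗
w6: no successors, so ◇((p → ¬q) ∨ ¬q) fails. ✗
Satisfying worlds: {w0, w1, w3}.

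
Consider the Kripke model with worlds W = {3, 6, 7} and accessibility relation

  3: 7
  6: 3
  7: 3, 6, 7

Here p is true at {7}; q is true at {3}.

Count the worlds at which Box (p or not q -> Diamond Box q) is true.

2

3: successors {7}; p or not q -> Diamond Box q there: 7:T. ✓
6: successors {3}; p or not q -> Diamond Box q there: 3:T. ✓
7: successors {3, 6, 7}; p or not q -> Diamond Box q there: 3:T, 6:F, 7:T. ✗
Satisfying worlds: {3, 6}.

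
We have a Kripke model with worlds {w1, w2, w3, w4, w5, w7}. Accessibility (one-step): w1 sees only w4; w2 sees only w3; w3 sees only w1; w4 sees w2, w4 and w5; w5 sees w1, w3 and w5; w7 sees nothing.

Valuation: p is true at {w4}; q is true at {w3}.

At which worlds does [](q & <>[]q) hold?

w1: successors {w4}; q & <>[]q there: w4:F. ✗
w2: successors {w3}; q & <>[]q there: w3:F. ✗
w3: successors {w1}; q & <>[]q there: w1:F. ✗
w4: successors {w2, w4, w5}; q & <>[]q there: w2:F, w4:F, w5:F. ✗
w5: successors {w1, w3, w5}; q & <>[]q there: w1:F, w3:F, w5:F. ✗
w7: no successors, so [](q & <>[]q) holds vacuously. ✓

{w7}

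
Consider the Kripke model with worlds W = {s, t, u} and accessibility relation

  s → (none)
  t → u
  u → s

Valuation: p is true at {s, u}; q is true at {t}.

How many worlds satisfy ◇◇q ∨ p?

2

s: ◇◇q is F, p is T. ✓
t: ◇◇q is F, p is F. ✗
u: ◇◇q is F, p is T. ✓
Satisfying worlds: {s, u}.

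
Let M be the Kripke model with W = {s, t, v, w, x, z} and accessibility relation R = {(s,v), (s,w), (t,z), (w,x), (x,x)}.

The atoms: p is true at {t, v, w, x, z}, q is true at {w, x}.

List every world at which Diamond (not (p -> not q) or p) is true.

s: successors {v, w}; not (p -> not q) or p there: v:T, w:T. ✓
t: successors {z}; not (p -> not q) or p there: z:T. ✓
v: no successors, so Diamond (not (p -> not q) or p) fails. ✗
w: successors {x}; not (p -> not q) or p there: x:T. ✓
x: successors {x}; not (p -> not q) or p there: x:T. ✓
z: no successors, so Diamond (not (p -> not q) or p) fails. ✗

{s, t, w, x}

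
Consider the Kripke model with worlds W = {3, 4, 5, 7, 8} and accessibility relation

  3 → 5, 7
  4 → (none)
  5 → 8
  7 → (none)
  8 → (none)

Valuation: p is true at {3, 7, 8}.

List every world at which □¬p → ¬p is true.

{3, 4, 5}

3: □¬p is F, ¬p is F. ✓
4: □¬p is T, ¬p is T. ✓
5: □¬p is F, ¬p is T. ✓
7: □¬p is T, ¬p is F. ✗
8: □¬p is T, ¬p is F. ✗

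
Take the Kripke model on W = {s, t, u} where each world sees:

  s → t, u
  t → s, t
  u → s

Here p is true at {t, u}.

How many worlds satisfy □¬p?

1

s: successors {t, u}; ¬p there: t:F, u:F. ✗
t: successors {s, t}; ¬p there: s:T, t:F. ✗
u: successors {s}; ¬p there: s:T. ✓
Satisfying worlds: {u}.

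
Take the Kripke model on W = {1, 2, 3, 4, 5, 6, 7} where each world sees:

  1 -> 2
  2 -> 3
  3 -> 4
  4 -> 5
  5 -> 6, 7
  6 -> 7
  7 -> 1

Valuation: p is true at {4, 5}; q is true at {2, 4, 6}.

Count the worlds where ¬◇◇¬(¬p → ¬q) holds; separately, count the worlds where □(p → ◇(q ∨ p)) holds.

For ¬◇◇¬(¬p → ¬q):
1: ◇◇¬(¬p → ¬q) is F. ✓
2: ◇◇¬(¬p → ¬q) is F. ✓
3: ◇◇¬(¬p → ¬q) is F. ✓
4: ◇◇¬(¬p → ¬q) is T. ✗
5: ◇◇¬(¬p → ¬q) is F. ✓
6: ◇◇¬(¬p → ¬q) is F. ✓
7: ◇◇¬(¬p → ¬q) is T. ✗
— 5 worlds.
For □(p → ◇(q ∨ p)):
1: successors {2}; p → ◇(q ∨ p) there: 2:T. ✓
2: successors {3}; p → ◇(q ∨ p) there: 3:T. ✓
3: successors {4}; p → ◇(q ∨ p) there: 4:T. ✓
4: successors {5}; p → ◇(q ∨ p) there: 5:T. ✓
5: successors {6, 7}; p → ◇(q ∨ p) there: 6:T, 7:T. ✓
6: successors {7}; p → ◇(q ∨ p) there: 7:T. ✓
7: successors {1}; p → ◇(q ∨ p) there: 1:T. ✓
— 7 worlds.

5 and 7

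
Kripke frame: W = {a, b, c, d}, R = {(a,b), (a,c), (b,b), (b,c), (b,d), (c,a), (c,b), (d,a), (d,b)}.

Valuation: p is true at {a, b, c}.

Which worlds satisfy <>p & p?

a: <>p is T, p is T. ✓
b: <>p is T, p is T. ✓
c: <>p is T, p is T. ✓
d: <>p is T, p is F. ✗

{a, b, c}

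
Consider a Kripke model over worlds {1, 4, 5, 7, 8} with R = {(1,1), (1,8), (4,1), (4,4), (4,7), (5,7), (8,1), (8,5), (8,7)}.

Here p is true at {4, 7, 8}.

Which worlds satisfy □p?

{5, 7}

1: successors {1, 8}; p there: 1:F, 8:T. ✗
4: successors {1, 4, 7}; p there: 1:F, 4:T, 7:T. ✗
5: successors {7}; p there: 7:T. ✓
7: no successors, so □p holds vacuously. ✓
8: successors {1, 5, 7}; p there: 1:F, 5:F, 7:T. ✗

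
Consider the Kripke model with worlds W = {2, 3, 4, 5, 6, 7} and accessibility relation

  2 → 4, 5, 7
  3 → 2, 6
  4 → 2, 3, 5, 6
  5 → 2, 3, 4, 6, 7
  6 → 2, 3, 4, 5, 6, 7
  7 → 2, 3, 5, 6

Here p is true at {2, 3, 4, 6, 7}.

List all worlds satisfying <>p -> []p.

{3, 5}

2: <>p is T, []p is F. ✗
3: <>p is T, []p is T. ✓
4: <>p is T, []p is F. ✗
5: <>p is T, []p is T. ✓
6: <>p is T, []p is F. ✗
7: <>p is T, []p is F. ✗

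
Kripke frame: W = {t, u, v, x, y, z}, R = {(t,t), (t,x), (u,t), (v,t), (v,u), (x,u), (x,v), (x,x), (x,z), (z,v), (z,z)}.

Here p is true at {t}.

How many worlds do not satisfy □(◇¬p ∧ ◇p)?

t: successors {t, x}; ◇¬p ∧ ◇p there: t:T, x:F. ✗
u: successors {t}; ◇¬p ∧ ◇p there: t:T. ✓
v: successors {t, u}; ◇¬p ∧ ◇p there: t:T, u:F. ✗
x: successors {u, v, x, z}; ◇¬p ∧ ◇p there: u:F, v:T, x:F, z:F. ✗
y: no successors, so □(◇¬p ∧ ◇p) holds vacuously. ✓
z: successors {v, z}; ◇¬p ∧ ◇p there: v:T, z:F. ✗
Satisfying worlds: {u, y}.
So □(◇¬p ∧ ◇p) fails at the other 4 worlds.

4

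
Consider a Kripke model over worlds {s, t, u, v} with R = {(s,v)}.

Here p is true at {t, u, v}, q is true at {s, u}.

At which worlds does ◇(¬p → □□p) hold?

s: successors {v}; ¬p → □□p there: v:T. ✓
t: no successors, so ◇(¬p → □□p) fails. ✗
u: no successors, so ◇(¬p → □□p) fails. ✗
v: no successors, so ◇(¬p → □□p) fails. ✗

{s}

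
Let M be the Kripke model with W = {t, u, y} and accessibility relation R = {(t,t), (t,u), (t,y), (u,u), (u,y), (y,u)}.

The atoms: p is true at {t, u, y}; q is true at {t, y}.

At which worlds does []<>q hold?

t: successors {t, u, y}; <>q there: t:T, u:T, y:F. ✗
u: successors {u, y}; <>q there: u:T, y:F. ✗
y: successors {u}; <>q there: u:T. ✓

{y}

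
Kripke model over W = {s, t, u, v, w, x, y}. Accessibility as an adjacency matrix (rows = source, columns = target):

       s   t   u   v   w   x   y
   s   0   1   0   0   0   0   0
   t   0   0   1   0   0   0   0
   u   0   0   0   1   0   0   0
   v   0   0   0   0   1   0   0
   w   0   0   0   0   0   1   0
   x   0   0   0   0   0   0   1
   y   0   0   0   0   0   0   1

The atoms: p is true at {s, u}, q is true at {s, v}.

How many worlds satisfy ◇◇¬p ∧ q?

s: ◇◇¬p is F, q is T. ✗
t: ◇◇¬p is T, q is F. ✗
u: ◇◇¬p is T, q is F. ✗
v: ◇◇¬p is T, q is T. ✓
w: ◇◇¬p is T, q is F. ✗
x: ◇◇¬p is T, q is F. ✗
y: ◇◇¬p is T, q is F. ✗
Satisfying worlds: {v}.

1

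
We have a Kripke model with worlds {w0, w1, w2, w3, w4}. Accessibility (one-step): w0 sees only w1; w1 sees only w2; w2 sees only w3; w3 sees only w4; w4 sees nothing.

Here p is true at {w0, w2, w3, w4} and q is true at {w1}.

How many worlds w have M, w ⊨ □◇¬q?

4

w0: successors {w1}; ◇¬q there: w1:T. ✓
w1: successors {w2}; ◇¬q there: w2:T. ✓
w2: successors {w3}; ◇¬q there: w3:T. ✓
w3: successors {w4}; ◇¬q there: w4:F. ✗
w4: no successors, so □◇¬q holds vacuously. ✓
Satisfying worlds: {w0, w1, w2, w4}.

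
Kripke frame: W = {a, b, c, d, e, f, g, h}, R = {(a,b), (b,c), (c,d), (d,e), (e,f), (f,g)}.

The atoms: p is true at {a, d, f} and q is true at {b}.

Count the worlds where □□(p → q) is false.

2

a: successors {b}; □(p → q) there: b:T. ✓
b: successors {c}; □(p → q) there: c:F. ✗
c: successors {d}; □(p → q) there: d:T. ✓
d: successors {e}; □(p → q) there: e:F. ✗
e: successors {f}; □(p → q) there: f:T. ✓
f: successors {g}; □(p → q) there: g:T. ✓
g: no successors, so □□(p → q) holds vacuously. ✓
h: no successors, so □□(p → q) holds vacuously. ✓
Satisfying worlds: {a, c, e, f, g, h}.
So □□(p → q) fails at the other 2 worlds.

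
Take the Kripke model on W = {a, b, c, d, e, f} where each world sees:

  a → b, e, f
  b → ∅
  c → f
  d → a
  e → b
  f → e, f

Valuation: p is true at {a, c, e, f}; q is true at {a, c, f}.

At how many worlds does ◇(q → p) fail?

a: successors {b, e, f}; q → p there: b:T, e:T, f:T. ✓
b: no successors, so ◇(q → p) fails. ✗
c: successors {f}; q → p there: f:T. ✓
d: successors {a}; q → p there: a:T. ✓
e: successors {b}; q → p there: b:T. ✓
f: successors {e, f}; q → p there: e:T, f:T. ✓
Satisfying worlds: {a, c, d, e, f}.
So ◇(q → p) fails at the other 1 world.

1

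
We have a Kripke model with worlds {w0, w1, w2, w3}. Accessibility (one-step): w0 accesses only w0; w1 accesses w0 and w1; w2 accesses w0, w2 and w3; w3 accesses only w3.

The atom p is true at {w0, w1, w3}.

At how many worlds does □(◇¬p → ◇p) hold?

4

w0: successors {w0}; ◇¬p → ◇p there: w0:T. ✓
w1: successors {w0, w1}; ◇¬p → ◇p there: w0:T, w1:T. ✓
w2: successors {w0, w2, w3}; ◇¬p → ◇p there: w0:T, w2:T, w3:T. ✓
w3: successors {w3}; ◇¬p → ◇p there: w3:T. ✓
Satisfying worlds: {w0, w1, w2, w3}.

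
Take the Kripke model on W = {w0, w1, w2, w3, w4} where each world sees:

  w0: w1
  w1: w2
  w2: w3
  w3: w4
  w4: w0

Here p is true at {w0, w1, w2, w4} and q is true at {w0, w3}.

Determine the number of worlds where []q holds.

w0: successors {w1}; q there: w1:F. ✗
w1: successors {w2}; q there: w2:F. ✗
w2: successors {w3}; q there: w3:T. ✓
w3: successors {w4}; q there: w4:F. ✗
w4: successors {w0}; q there: w0:T. ✓
Satisfying worlds: {w2, w4}.

2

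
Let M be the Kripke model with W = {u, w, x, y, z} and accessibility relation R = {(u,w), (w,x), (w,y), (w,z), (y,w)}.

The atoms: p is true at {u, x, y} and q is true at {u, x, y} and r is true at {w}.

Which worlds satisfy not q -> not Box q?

u: not q is F, not Box q is T. ✓
w: not q is T, not Box q is T. ✓
x: not q is F, not Box q is F. ✓
y: not q is F, not Box q is T. ✓
z: not q is T, not Box q is F. ✗

{u, w, x, y}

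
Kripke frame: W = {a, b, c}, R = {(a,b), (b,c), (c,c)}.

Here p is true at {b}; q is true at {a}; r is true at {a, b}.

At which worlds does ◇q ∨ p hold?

{b}

a: ◇q is F, p is F. ✗
b: ◇q is F, p is T. ✓
c: ◇q is F, p is F. ✗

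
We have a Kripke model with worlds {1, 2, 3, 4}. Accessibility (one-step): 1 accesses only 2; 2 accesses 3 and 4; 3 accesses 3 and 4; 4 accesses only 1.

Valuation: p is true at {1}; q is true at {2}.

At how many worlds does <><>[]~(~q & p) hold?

4

1: successors {2}; <>[]~(~q & p) there: 2:T. ✓
2: successors {3, 4}; <>[]~(~q & p) there: 3:T, 4:T. ✓
3: successors {3, 4}; <>[]~(~q & p) there: 3:T, 4:T. ✓
4: successors {1}; <>[]~(~q & p) there: 1:T. ✓
Satisfying worlds: {1, 2, 3, 4}.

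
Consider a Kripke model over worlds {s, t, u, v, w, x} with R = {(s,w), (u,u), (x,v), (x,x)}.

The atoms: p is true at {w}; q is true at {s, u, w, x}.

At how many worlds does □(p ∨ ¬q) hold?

s: successors {w}; p ∨ ¬q there: w:T. ✓
t: no successors, so □(p ∨ ¬q) holds vacuously. ✓
u: successors {u}; p ∨ ¬q there: u:F. ✗
v: no successors, so □(p ∨ ¬q) holds vacuously. ✓
w: no successors, so □(p ∨ ¬q) holds vacuously. ✓
x: successors {v, x}; p ∨ ¬q there: v:T, x:F. ✗
Satisfying worlds: {s, t, v, w}.

4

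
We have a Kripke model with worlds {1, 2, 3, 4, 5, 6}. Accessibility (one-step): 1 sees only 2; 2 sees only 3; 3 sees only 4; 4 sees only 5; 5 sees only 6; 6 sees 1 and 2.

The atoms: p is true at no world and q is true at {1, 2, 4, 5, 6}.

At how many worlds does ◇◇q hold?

1: successors {2}; ◇q there: 2:F. ✗
2: successors {3}; ◇q there: 3:T. ✓
3: successors {4}; ◇q there: 4:T. ✓
4: successors {5}; ◇q there: 5:T. ✓
5: successors {6}; ◇q there: 6:T. ✓
6: successors {1, 2}; ◇q there: 1:T, 2:F. ✓
Satisfying worlds: {2, 3, 4, 5, 6}.

5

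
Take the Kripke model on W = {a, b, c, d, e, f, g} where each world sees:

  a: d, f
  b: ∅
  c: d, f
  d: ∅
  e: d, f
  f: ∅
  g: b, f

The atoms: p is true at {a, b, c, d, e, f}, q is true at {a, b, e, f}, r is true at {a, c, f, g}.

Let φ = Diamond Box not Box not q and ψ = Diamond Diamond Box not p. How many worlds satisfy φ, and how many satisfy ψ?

For Diamond Box not Box not q:
a: successors {d, f}; Box not Box not q there: d:T, f:T. ✓
b: no successors, so Diamond Box not Box not q fails. ✗
c: successors {d, f}; Box not Box not q there: d:T, f:T. ✓
d: no successors, so Diamond Box not Box not q fails. ✗
e: successors {d, f}; Box not Box not q there: d:T, f:T. ✓
f: no successors, so Diamond Box not Box not q fails. ✗
g: successors {b, f}; Box not Box not q there: b:T, f:T. ✓
— 4 worlds.
For Diamond Diamond Box not p:
a: successors {d, f}; Diamond Box not p there: d:F, f:F. ✗
b: no successors, so Diamond Diamond Box not p fails. ✗
c: successors {d, f}; Diamond Box not p there: d:F, f:F. ✗
d: no successors, so Diamond Diamond Box not p fails. ✗
e: successors {d, f}; Diamond Box not p there: d:F, f:F. ✗
f: no successors, so Diamond Diamond Box not p fails. ✗
g: successors {b, f}; Diamond Box not p there: b:F, f:F. ✗
— 0 worlds.

4 and 0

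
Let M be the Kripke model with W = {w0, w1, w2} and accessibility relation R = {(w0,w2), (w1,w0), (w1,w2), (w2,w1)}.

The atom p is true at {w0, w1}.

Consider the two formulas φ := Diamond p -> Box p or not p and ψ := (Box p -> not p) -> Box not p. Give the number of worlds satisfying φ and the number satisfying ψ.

2 and 1

For Diamond p -> Box p or not p:
w0: Diamond p is F, Box p or not p is F. ✓
w1: Diamond p is T, Box p or not p is F. ✗
w2: Diamond p is T, Box p or not p is T. ✓
— 2 worlds.
For (Box p -> not p) -> Box not p:
w0: Box p -> not p is T, Box not p is T. ✓
w1: Box p -> not p is T, Box not p is F. ✗
w2: Box p -> not p is T, Box not p is F. ✗
— 1 world.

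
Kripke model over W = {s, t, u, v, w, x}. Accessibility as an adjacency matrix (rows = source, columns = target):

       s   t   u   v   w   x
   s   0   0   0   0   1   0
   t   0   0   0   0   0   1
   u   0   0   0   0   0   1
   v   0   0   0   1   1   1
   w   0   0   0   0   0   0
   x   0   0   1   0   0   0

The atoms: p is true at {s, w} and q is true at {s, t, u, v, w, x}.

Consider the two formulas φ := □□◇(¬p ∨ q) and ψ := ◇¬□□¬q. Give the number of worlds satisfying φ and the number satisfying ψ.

5 and 4

For □□◇(¬p ∨ q):
s: successors {w}; □◇(¬p ∨ q) there: w:T. ✓
t: successors {x}; □◇(¬p ∨ q) there: x:T. ✓
u: successors {x}; □◇(¬p ∨ q) there: x:T. ✓
v: successors {v, w, x}; □◇(¬p ∨ q) there: v:F, w:T, x:T. ✗
w: no successors, so □□◇(¬p ∨ q) holds vacuously. ✓
x: successors {u}; □◇(¬p ∨ q) there: u:T. ✓
— 5 worlds.
For ◇¬□□¬q:
s: successors {w}; ¬□□¬q there: w:F. ✗
t: successors {x}; ¬□□¬q there: x:T. ✓
u: successors {x}; ¬□□¬q there: x:T. ✓
v: successors {v, w, x}; ¬□□¬q there: v:T, w:F, x:T. ✓
w: no successors, so ◇¬□□¬q fails. ✗
x: successors {u}; ¬□□¬q there: u:T. ✓
— 4 worlds.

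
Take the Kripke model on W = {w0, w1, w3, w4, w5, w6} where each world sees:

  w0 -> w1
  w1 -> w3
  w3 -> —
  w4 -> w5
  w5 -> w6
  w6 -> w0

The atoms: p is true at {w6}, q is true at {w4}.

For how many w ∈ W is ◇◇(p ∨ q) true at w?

w0: successors {w1}; ◇(p ∨ q) there: w1:F. ✗
w1: successors {w3}; ◇(p ∨ q) there: w3:F. ✗
w3: no successors, so ◇◇(p ∨ q) fails. ✗
w4: successors {w5}; ◇(p ∨ q) there: w5:T. ✓
w5: successors {w6}; ◇(p ∨ q) there: w6:F. ✗
w6: successors {w0}; ◇(p ∨ q) there: w0:F. ✗
Satisfying worlds: {w4}.

1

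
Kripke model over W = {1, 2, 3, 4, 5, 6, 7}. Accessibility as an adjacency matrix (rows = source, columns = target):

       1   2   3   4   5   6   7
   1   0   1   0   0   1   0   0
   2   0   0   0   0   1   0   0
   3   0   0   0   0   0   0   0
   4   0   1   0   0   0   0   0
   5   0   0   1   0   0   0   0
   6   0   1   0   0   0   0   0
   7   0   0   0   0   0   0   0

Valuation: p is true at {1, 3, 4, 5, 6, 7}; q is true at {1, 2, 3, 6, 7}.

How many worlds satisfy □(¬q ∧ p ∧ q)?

1: successors {2, 5}; ¬q ∧ p ∧ q there: 2:F, 5:F. ✗
2: successors {5}; ¬q ∧ p ∧ q there: 5:F. ✗
3: no successors, so □(¬q ∧ p ∧ q) holds vacuously. ✓
4: successors {2}; ¬q ∧ p ∧ q there: 2:F. ✗
5: successors {3}; ¬q ∧ p ∧ q there: 3:F. ✗
6: successors {2}; ¬q ∧ p ∧ q there: 2:F. ✗
7: no successors, so □(¬q ∧ p ∧ q) holds vacuously. ✓
Satisfying worlds: {3, 7}.

2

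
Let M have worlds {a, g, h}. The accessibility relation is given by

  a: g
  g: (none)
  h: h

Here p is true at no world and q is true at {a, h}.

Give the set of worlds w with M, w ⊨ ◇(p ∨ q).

{h}

a: successors {g}; p ∨ q there: g:F. ✗
g: no successors, so ◇(p ∨ q) fails. ✗
h: successors {h}; p ∨ q there: h:T. ✓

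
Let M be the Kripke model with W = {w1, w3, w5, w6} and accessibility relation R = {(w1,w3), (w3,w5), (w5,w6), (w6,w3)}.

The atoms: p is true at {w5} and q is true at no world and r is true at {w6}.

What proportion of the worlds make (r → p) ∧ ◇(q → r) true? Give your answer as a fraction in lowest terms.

w1: r → p is T, ◇(q → r) is T. ✓
w3: r → p is T, ◇(q → r) is T. ✓
w5: r → p is T, ◇(q → r) is T. ✓
w6: r → p is F, ◇(q → r) is T. ✗
That's 3 of 4 worlds, so 3/4.

3/4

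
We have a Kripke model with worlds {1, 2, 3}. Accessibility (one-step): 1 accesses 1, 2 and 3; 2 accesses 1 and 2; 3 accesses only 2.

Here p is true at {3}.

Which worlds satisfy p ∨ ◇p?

{1, 3}

1: p is F, ◇p is T. ✓
2: p is F, ◇p is F. ✗
3: p is T, ◇p is F. ✓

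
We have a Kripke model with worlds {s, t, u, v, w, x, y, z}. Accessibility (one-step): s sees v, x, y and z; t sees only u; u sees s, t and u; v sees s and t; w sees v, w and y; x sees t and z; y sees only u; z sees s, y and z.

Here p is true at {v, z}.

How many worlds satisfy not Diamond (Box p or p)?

4

s: Diamond (Box p or p) is T. ✗
t: Diamond (Box p or p) is F. ✓
u: Diamond (Box p or p) is F. ✓
v: Diamond (Box p or p) is F. ✓
w: Diamond (Box p or p) is T. ✗
x: Diamond (Box p or p) is T. ✗
y: Diamond (Box p or p) is F. ✓
z: Diamond (Box p or p) is T. ✗
Satisfying worlds: {t, u, v, y}.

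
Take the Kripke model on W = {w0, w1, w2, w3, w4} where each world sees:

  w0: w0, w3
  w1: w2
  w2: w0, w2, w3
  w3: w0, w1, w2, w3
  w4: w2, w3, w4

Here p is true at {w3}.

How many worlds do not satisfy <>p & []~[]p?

w0: <>p is T, []~[]p is T. ✓
w1: <>p is F, []~[]p is T. ✗
w2: <>p is T, []~[]p is T. ✓
w3: <>p is T, []~[]p is T. ✓
w4: <>p is T, []~[]p is T. ✓
Satisfying worlds: {w0, w2, w3, w4}.
So <>p & []~[]p fails at the other 1 world.

1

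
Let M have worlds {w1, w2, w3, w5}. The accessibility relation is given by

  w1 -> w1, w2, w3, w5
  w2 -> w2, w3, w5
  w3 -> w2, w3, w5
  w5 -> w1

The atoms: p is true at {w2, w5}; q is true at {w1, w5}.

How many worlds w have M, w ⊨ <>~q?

3

w1: successors {w1, w2, w3, w5}; ~q there: w1:F, w2:T, w3:T, w5:F. ✓
w2: successors {w2, w3, w5}; ~q there: w2:T, w3:T, w5:F. ✓
w3: successors {w2, w3, w5}; ~q there: w2:T, w3:T, w5:F. ✓
w5: successors {w1}; ~q there: w1:F. ✗
Satisfying worlds: {w1, w2, w3}.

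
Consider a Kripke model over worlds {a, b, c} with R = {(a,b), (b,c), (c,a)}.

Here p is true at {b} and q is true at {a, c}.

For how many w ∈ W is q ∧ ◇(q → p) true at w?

1

a: q is T, ◇(q → p) is T. ✓
b: q is F, ◇(q → p) is F. ✗
c: q is T, ◇(q → p) is F. ✗
Satisfying worlds: {a}.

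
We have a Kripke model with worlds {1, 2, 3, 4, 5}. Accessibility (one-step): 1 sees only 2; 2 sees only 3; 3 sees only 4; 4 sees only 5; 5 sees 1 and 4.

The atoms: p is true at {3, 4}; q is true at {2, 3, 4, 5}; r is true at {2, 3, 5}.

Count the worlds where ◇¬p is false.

2

1: successors {2}; ¬p there: 2:T. ✓
2: successors {3}; ¬p there: 3:F. ✗
3: successors {4}; ¬p there: 4:F. ✗
4: successors {5}; ¬p there: 5:T. ✓
5: successors {1, 4}; ¬p there: 1:T, 4:F. ✓
Satisfying worlds: {1, 4, 5}.
So ◇¬p fails at the other 2 worlds.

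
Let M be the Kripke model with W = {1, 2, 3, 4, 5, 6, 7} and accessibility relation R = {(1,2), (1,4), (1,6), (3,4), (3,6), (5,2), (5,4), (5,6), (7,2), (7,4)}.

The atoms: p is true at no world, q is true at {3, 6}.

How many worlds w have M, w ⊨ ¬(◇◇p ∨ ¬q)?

1: ◇◇p ∨ ¬q is T. ✗
2: ◇◇p ∨ ¬q is T. ✗
3: ◇◇p ∨ ¬q is F. ✓
4: ◇◇p ∨ ¬q is T. ✗
5: ◇◇p ∨ ¬q is T. ✗
6: ◇◇p ∨ ¬q is F. ✓
7: ◇◇p ∨ ¬q is T. ✗
Satisfying worlds: {3, 6}.

2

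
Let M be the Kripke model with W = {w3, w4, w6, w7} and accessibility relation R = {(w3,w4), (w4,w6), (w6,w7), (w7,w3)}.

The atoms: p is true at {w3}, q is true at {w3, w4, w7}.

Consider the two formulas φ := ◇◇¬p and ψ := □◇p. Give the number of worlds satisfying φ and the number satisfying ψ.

3 and 1

For ◇◇¬p:
w3: successors {w4}; ◇¬p there: w4:T. ✓
w4: successors {w6}; ◇¬p there: w6:T. ✓
w6: successors {w7}; ◇¬p there: w7:F. ✗
w7: successors {w3}; ◇¬p there: w3:T. ✓
— 3 worlds.
For □◇p:
w3: successors {w4}; ◇p there: w4:F. ✗
w4: successors {w6}; ◇p there: w6:F. ✗
w6: successors {w7}; ◇p there: w7:T. ✓
w7: successors {w3}; ◇p there: w3:F. ✗
— 1 world.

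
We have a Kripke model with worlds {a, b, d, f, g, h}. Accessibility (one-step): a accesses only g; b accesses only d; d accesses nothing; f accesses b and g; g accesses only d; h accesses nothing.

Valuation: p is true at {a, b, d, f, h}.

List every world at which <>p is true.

a: successors {g}; p there: g:F. ✗
b: successors {d}; p there: d:T. ✓
d: no successors, so <>p fails. ✗
f: successors {b, g}; p there: b:T, g:F. ✓
g: successors {d}; p there: d:T. ✓
h: no successors, so <>p fails. ✗

{b, f, g}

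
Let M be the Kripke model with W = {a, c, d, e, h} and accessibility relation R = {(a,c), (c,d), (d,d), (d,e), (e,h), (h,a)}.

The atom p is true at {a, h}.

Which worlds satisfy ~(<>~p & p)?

{c, d, e, h}

a: <>~p & p is T. ✗
c: <>~p & p is F. ✓
d: <>~p & p is F. ✓
e: <>~p & p is F. ✓
h: <>~p & p is F. ✓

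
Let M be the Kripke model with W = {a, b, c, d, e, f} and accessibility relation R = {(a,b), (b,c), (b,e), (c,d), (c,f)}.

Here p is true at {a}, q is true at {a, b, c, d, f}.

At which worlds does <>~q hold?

{b}

a: successors {b}; ~q there: b:F. ✗
b: successors {c, e}; ~q there: c:F, e:T. ✓
c: successors {d, f}; ~q there: d:F, f:F. ✗
d: no successors, so <>~q fails. ✗
e: no successors, so <>~q fails. ✗
f: no successors, so <>~q fails. ✗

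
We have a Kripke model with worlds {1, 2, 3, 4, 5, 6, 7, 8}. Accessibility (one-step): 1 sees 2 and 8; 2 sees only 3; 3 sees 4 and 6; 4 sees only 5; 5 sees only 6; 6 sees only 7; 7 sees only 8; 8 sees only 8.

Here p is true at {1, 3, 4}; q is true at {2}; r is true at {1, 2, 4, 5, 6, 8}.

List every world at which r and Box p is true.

{2}

1: r is T, Box p is F. ✗
2: r is T, Box p is T. ✓
3: r is F, Box p is F. ✗
4: r is T, Box p is F. ✗
5: r is T, Box p is F. ✗
6: r is T, Box p is F. ✗
7: r is F, Box p is F. ✗
8: r is T, Box p is F. ✗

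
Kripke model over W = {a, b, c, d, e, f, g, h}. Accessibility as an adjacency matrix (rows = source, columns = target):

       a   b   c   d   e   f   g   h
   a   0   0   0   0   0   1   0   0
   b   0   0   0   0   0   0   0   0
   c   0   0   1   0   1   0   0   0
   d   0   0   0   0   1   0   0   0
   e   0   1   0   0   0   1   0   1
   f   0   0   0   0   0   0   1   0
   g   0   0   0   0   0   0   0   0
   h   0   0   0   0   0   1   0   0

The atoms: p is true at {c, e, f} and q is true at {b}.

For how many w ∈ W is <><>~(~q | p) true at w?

2

a: successors {f}; <>~(~q | p) there: f:F. ✗
b: no successors, so <><>~(~q | p) fails. ✗
c: successors {c, e}; <>~(~q | p) there: c:F, e:T. ✓
d: successors {e}; <>~(~q | p) there: e:T. ✓
e: successors {b, f, h}; <>~(~q | p) there: b:F, f:F, h:F. ✗
f: successors {g}; <>~(~q | p) there: g:F. ✗
g: no successors, so <><>~(~q | p) fails. ✗
h: successors {f}; <>~(~q | p) there: f:F. ✗
Satisfying worlds: {c, d}.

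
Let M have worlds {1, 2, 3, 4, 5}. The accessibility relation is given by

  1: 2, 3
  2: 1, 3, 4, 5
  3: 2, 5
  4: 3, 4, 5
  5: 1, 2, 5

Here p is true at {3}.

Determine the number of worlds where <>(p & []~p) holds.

1: successors {2, 3}; p & []~p there: 2:F, 3:T. ✓
2: successors {1, 3, 4, 5}; p & []~p there: 1:F, 3:T, 4:F, 5:F. ✓
3: successors {2, 5}; p & []~p there: 2:F, 5:F. ✗
4: successors {3, 4, 5}; p & []~p there: 3:T, 4:F, 5:F. ✓
5: successors {1, 2, 5}; p & []~p there: 1:F, 2:F, 5:F. ✗
Satisfying worlds: {1, 2, 4}.

3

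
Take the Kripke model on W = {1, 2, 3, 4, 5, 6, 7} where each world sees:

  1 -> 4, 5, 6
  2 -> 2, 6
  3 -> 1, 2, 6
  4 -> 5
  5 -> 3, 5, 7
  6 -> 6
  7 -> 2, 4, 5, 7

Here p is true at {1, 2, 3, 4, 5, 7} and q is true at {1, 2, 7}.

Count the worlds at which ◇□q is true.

0

1: successors {4, 5, 6}; □q there: 4:F, 5:F, 6:F. ✗
2: successors {2, 6}; □q there: 2:F, 6:F. ✗
3: successors {1, 2, 6}; □q there: 1:F, 2:F, 6:F. ✗
4: successors {5}; □q there: 5:F. ✗
5: successors {3, 5, 7}; □q there: 3:F, 5:F, 7:F. ✗
6: successors {6}; □q there: 6:F. ✗
7: successors {2, 4, 5, 7}; □q there: 2:F, 4:F, 5:F, 7:F. ✗
Satisfying worlds: ∅.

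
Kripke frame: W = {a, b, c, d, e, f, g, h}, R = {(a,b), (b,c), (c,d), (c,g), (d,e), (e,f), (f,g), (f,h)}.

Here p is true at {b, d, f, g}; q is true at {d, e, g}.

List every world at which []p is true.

a: successors {b}; p there: b:T. ✓
b: successors {c}; p there: c:F. ✗
c: successors {d, g}; p there: d:T, g:T. ✓
d: successors {e}; p there: e:F. ✗
e: successors {f}; p there: f:T. ✓
f: successors {g, h}; p there: g:T, h:F. ✗
g: no successors, so []p holds vacuously. ✓
h: no successors, so []p holds vacuously. ✓

{a, c, e, g, h}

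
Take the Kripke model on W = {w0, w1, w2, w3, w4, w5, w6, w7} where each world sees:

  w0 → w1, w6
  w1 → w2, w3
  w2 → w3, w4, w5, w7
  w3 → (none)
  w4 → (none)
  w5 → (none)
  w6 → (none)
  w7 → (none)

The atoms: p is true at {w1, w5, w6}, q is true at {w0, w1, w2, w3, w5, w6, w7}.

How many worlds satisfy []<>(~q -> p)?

5

w0: successors {w1, w6}; <>(~q -> p) there: w1:T, w6:F. ✗
w1: successors {w2, w3}; <>(~q -> p) there: w2:T, w3:F. ✗
w2: successors {w3, w4, w5, w7}; <>(~q -> p) there: w3:F, w4:F, w5:F, w7:F. ✗
w3: no successors, so []<>(~q -> p) holds vacuously. ✓
w4: no successors, so []<>(~q -> p) holds vacuously. ✓
w5: no successors, so []<>(~q -> p) holds vacuously. ✓
w6: no successors, so []<>(~q -> p) holds vacuously. ✓
w7: no successors, so []<>(~q -> p) holds vacuously. ✓
Satisfying worlds: {w3, w4, w5, w6, w7}.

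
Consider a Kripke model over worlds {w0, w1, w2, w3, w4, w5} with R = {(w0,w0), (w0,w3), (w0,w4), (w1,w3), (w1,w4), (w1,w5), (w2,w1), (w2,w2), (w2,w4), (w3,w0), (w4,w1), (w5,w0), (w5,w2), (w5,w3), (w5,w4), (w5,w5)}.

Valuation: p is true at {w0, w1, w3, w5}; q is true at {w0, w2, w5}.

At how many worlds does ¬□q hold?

5

w0: □q is F. ✓
w1: □q is F. ✓
w2: □q is F. ✓
w3: □q is T. ✗
w4: □q is F. ✓
w5: □q is F. ✓
Satisfying worlds: {w0, w1, w2, w4, w5}.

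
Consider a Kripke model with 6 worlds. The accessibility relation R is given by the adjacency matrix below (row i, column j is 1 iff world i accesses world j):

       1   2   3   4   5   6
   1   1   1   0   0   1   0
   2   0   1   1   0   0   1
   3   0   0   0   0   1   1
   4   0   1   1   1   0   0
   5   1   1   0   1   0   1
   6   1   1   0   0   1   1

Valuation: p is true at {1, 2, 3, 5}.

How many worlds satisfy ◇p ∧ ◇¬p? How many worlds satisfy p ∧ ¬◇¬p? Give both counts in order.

For ◇p ∧ ◇¬p:
1: ◇p is T, ◇¬p is F. ✗
2: ◇p is T, ◇¬p is T. ✓
3: ◇p is T, ◇¬p is T. ✓
4: ◇p is T, ◇¬p is T. ✓
5: ◇p is T, ◇¬p is T. ✓
6: ◇p is T, ◇¬p is T. ✓
— 5 worlds.
For p ∧ ¬◇¬p:
1: p is T, ¬◇¬p is T. ✓
2: p is T, ¬◇¬p is F. ✗
3: p is T, ¬◇¬p is F. ✗
4: p is F, ¬◇¬p is F. ✗
5: p is T, ¬◇¬p is F. ✗
6: p is F, ¬◇¬p is F. ✗
— 1 world.

5 and 1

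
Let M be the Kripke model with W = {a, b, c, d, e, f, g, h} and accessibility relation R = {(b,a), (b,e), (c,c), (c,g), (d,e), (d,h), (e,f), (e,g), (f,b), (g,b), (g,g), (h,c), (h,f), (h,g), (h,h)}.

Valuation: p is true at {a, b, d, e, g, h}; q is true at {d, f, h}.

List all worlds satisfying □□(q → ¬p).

a: no successors, so □□(q → ¬p) holds vacuously. ✓
b: successors {a, e}; □(q → ¬p) there: a:T, e:T. ✓
c: successors {c, g}; □(q → ¬p) there: c:T, g:T. ✓
d: successors {e, h}; □(q → ¬p) there: e:T, h:F. ✗
e: successors {f, g}; □(q → ¬p) there: f:T, g:T. ✓
f: successors {b}; □(q → ¬p) there: b:T. ✓
g: successors {b, g}; □(q → ¬p) there: b:T, g:T. ✓
h: successors {c, f, g, h}; □(q → ¬p) there: c:T, f:T, g:T, h:F. ✗

{a, b, c, e, f, g}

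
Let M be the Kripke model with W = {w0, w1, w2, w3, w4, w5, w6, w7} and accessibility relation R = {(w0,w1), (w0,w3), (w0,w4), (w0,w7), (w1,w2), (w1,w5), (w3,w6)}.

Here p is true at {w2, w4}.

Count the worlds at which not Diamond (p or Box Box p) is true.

w0: Diamond (p or Box Box p) is T. ✗
w1: Diamond (p or Box Box p) is T. ✗
w2: Diamond (p or Box Box p) is F. ✓
w3: Diamond (p or Box Box p) is T. ✗
w4: Diamond (p or Box Box p) is F. ✓
w5: Diamond (p or Box Box p) is F. ✓
w6: Diamond (p or Box Box p) is F. ✓
w7: Diamond (p or Box Box p) is F. ✓
Satisfying worlds: {w2, w4, w5, w6, w7}.

5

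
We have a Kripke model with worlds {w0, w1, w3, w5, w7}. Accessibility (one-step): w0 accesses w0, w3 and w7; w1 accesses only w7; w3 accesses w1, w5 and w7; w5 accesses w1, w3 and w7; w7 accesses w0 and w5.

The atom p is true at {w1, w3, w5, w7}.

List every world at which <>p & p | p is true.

w0: <>p & p is F, p is F. ✗
w1: <>p & p is T, p is T. ✓
w3: <>p & p is T, p is T. ✓
w5: <>p & p is T, p is T. ✓
w7: <>p & p is T, p is T. ✓

{w1, w3, w5, w7}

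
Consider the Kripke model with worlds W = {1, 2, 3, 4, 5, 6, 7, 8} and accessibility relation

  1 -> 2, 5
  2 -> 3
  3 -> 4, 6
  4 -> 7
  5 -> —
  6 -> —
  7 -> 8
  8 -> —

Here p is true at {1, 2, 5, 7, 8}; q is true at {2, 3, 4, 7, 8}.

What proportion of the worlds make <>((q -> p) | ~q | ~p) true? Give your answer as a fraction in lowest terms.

5/8

1: successors {2, 5}; (q -> p) | ~q | ~p there: 2:T, 5:T. ✓
2: successors {3}; (q -> p) | ~q | ~p there: 3:T. ✓
3: successors {4, 6}; (q -> p) | ~q | ~p there: 4:T, 6:T. ✓
4: successors {7}; (q -> p) | ~q | ~p there: 7:T. ✓
5: no successors, so <>((q -> p) | ~q | ~p) fails. ✗
6: no successors, so <>((q -> p) | ~q | ~p) fails. ✗
7: successors {8}; (q -> p) | ~q | ~p there: 8:T. ✓
8: no successors, so <>((q -> p) | ~q | ~p) fails. ✗
That's 5 of 8 worlds, so 5/8.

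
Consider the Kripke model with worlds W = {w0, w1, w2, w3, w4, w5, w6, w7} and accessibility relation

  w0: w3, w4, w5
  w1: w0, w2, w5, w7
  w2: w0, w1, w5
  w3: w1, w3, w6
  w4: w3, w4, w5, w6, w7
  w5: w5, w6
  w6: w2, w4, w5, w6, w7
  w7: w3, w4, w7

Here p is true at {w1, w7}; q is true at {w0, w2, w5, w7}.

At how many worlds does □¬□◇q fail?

w0: successors {w3, w4, w5}; ¬□◇q there: w3:T, w4:T, w5:F. ✗
w1: successors {w0, w2, w5, w7}; ¬□◇q there: w0:T, w2:F, w5:F, w7:T. ✗
w2: successors {w0, w1, w5}; ¬□◇q there: w0:T, w1:F, w5:F. ✗
w3: successors {w1, w3, w6}; ¬□◇q there: w1:F, w3:T, w6:F. ✗
w4: successors {w3, w4, w5, w6, w7}; ¬□◇q there: w3:T, w4:T, w5:F, w6:F, w7:T. ✗
w5: successors {w5, w6}; ¬□◇q there: w5:F, w6:F. ✗
w6: successors {w2, w4, w5, w6, w7}; ¬□◇q there: w2:F, w4:T, w5:F, w6:F, w7:T. ✗
w7: successors {w3, w4, w7}; ¬□◇q there: w3:T, w4:T, w7:T. ✓
Satisfying worlds: {w7}.
So □¬□◇q fails at the other 7 worlds.

7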